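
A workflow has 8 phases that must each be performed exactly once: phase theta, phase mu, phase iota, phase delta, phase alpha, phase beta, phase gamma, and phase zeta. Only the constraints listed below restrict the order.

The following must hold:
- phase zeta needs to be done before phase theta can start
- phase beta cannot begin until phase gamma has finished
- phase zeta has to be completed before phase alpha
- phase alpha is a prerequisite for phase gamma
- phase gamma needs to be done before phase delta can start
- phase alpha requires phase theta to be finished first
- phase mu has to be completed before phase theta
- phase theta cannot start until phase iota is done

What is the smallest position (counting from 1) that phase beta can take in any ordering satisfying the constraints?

7

The phases that are forced before phase beta, directly or transitively, are phase theta, phase mu, phase iota, phase alpha, phase gamma, phase zeta. That's 6 phases.
With 6 mandatory predecessors, the earliest phase beta can sit is position 6+1 = 7, and placing just those 6 first achieves it.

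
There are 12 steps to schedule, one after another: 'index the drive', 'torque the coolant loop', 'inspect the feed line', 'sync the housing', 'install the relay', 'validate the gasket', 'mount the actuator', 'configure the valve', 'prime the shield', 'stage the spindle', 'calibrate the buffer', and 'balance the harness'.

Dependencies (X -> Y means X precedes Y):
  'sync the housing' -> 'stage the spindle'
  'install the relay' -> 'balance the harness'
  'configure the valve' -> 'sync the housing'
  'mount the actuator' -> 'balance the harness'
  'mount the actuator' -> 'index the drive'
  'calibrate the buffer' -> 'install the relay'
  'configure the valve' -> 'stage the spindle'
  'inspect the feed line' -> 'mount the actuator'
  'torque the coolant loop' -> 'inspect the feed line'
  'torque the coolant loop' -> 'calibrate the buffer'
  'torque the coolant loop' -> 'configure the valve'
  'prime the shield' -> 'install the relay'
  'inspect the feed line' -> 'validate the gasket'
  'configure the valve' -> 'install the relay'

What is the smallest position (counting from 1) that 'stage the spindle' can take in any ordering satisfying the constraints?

4

Every step that must precede 'stage the spindle' has to come before it. Tracing all chains that end at 'stage the spindle', those steps are: 'torque the coolant loop', 'sync the housing', 'configure the valve' — 3 in total.
So at minimum 3 steps come before 'stage the spindle', putting 'stage the spindle' no earlier than position 4. That position is achievable by scheduling exactly those predecessors first.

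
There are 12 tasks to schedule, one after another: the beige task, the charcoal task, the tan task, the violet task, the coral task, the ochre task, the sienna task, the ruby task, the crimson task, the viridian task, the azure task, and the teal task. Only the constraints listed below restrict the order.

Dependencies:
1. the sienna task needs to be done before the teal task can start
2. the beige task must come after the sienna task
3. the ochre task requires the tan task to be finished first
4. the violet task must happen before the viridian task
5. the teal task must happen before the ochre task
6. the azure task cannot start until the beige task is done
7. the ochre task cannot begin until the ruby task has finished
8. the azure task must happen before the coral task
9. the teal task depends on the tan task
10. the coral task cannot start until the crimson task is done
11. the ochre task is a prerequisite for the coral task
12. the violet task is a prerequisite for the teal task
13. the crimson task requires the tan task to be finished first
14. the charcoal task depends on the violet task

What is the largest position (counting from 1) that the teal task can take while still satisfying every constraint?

Following every chain forward from the teal task, the tasks that must come later are the coral task, the ochre task — 2 of them.
So at least 2 tasks follow the teal task, putting the teal task no later than position 10. That position is achievable by scheduling everything else first.

10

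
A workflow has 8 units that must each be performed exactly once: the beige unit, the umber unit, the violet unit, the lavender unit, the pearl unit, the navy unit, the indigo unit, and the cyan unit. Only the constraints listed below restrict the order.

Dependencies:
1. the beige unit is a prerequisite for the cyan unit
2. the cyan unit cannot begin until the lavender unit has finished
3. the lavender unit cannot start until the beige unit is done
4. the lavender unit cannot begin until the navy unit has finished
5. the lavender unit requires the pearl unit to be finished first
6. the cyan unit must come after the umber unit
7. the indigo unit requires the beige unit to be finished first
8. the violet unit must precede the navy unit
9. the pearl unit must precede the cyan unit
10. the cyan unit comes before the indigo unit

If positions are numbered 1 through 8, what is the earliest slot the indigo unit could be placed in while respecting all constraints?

8

The units that are forced before the indigo unit, directly or transitively, are the beige unit, the umber unit, the violet unit, the lavender unit, the pearl unit, the navy unit, the cyan unit. That's 7 units.
With 7 mandatory predecessors, the earliest the indigo unit can sit is position 7+1 = 8, and placing just those 7 first achieves it.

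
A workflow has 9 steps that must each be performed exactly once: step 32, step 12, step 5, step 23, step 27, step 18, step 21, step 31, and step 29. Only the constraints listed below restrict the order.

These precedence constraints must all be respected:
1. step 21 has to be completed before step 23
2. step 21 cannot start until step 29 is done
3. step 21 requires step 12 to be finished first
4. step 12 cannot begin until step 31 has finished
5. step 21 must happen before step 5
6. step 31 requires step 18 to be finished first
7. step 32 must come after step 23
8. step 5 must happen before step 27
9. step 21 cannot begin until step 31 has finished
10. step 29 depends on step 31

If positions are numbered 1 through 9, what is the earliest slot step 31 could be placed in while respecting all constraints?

Working backwards through the constraints from step 31, its only required predecessor is step 18.
So at minimum 1 step comes before step 31, putting step 31 no earlier than position 2. That position is achievable by scheduling exactly that predecessor first.

2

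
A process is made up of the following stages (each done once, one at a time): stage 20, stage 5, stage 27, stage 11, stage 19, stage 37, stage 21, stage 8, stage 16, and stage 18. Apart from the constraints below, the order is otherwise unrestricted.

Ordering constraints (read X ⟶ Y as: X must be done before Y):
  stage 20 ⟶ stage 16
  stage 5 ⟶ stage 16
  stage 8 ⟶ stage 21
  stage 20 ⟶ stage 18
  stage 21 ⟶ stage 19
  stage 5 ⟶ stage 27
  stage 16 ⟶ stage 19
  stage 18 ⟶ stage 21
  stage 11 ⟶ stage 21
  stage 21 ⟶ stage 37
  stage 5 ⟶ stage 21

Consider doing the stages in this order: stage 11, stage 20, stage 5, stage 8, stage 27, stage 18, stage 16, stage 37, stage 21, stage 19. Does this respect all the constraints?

Here stage 21 comes after stage 37.
That contradicts the constraint that stage 21 must precede stage 37.

No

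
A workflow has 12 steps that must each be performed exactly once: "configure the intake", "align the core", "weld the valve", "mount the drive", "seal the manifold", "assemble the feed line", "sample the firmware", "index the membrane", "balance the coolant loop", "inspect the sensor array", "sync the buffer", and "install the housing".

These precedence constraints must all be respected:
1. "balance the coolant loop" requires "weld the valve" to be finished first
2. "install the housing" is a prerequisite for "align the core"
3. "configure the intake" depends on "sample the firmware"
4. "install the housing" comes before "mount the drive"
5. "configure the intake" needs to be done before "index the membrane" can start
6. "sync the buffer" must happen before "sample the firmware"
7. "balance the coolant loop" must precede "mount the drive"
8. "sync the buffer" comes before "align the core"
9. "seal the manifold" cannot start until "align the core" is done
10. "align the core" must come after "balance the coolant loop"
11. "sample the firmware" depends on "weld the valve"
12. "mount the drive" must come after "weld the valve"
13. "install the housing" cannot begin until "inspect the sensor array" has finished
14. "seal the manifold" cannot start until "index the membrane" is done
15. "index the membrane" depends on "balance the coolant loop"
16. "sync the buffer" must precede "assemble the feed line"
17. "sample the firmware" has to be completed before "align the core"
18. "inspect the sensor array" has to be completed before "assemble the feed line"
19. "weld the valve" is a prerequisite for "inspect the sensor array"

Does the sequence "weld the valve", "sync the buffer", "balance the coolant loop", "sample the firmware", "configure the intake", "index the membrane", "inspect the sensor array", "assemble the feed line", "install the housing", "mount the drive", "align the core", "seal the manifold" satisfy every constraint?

Every stated constraint is respected: "sync the buffer" sits at position 2, ahead of "align the core" at position 11, and each of the other listed pairs likewise has the predecessor earlier in the sequence.

Yes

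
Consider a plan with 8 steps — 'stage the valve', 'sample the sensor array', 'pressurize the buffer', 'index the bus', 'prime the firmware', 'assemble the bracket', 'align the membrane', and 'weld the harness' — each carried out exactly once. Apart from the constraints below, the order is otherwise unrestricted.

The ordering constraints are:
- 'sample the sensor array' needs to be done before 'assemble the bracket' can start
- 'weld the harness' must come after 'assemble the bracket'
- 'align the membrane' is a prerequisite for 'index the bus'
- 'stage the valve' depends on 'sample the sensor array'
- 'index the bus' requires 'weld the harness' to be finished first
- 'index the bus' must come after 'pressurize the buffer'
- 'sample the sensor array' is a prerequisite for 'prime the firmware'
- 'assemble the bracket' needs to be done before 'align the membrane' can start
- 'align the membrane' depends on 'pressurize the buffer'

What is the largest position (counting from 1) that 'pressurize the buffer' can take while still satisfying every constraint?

6

Following every chain forward from 'pressurize the buffer', the steps that must come later are 'index the bus', 'align the membrane' — 2 of them.
So at least 2 steps follow 'pressurize the buffer', putting 'pressurize the buffer' no later than position 6. That position is achievable by scheduling everything else first.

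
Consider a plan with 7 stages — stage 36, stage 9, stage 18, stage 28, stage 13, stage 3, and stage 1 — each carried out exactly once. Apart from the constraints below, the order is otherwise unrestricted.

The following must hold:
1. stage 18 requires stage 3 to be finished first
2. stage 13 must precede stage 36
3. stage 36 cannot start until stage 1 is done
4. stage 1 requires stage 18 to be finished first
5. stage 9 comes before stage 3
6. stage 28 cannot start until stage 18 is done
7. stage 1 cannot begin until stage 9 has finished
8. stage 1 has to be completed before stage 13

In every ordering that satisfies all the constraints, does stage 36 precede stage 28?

No

Stage 36 and stage 28 are not related by any chain of constraints.
A valid ordering placing stage 28 before stage 36 exists, so the answer is no.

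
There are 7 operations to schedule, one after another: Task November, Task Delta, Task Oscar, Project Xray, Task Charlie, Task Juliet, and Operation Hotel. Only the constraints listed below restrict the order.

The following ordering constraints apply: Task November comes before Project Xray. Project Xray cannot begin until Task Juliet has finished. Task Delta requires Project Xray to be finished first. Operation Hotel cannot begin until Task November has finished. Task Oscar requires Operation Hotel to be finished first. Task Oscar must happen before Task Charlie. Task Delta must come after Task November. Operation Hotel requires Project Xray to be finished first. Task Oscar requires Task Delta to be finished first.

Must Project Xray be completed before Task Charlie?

Yes

Following the dependencies: Project Xray → Task Delta → Task Oscar → Task Charlie.
That forces Project Xray before Task Charlie in every valid schedule.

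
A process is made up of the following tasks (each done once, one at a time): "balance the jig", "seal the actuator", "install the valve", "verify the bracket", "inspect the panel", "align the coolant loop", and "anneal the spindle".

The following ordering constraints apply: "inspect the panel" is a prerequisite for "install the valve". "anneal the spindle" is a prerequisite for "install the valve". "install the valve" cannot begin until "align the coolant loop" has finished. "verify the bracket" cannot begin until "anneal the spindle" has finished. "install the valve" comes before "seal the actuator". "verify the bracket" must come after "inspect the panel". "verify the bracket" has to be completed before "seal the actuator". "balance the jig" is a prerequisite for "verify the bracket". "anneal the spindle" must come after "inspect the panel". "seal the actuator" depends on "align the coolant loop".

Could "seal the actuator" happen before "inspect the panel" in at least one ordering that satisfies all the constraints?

No

There is a dependency chain "inspect the panel" → "install the valve" → "seal the actuator", so "seal the actuator" always comes after "inspect the panel".
So no valid ordering can have "seal the actuator" before "inspect the panel".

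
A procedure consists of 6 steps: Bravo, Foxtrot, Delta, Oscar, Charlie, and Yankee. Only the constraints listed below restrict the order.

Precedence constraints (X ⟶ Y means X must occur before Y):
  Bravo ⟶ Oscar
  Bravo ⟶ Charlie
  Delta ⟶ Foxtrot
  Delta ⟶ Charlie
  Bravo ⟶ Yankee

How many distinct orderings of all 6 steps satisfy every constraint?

The steps with no prerequisites are Bravo, Delta; any of them can be placed first.
Systematically extending each partial ordering one step at a time and counting, there are 70 complete orderings.

70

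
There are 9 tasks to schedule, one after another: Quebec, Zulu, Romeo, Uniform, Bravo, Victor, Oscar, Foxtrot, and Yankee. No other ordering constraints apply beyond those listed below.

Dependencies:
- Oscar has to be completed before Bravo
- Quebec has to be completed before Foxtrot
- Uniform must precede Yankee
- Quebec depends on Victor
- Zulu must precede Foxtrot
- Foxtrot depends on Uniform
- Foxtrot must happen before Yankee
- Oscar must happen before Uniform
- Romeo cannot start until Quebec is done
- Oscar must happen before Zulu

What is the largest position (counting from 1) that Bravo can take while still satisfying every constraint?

9

No constraint forces any task after Bravo, so it can be placed last, in position 9.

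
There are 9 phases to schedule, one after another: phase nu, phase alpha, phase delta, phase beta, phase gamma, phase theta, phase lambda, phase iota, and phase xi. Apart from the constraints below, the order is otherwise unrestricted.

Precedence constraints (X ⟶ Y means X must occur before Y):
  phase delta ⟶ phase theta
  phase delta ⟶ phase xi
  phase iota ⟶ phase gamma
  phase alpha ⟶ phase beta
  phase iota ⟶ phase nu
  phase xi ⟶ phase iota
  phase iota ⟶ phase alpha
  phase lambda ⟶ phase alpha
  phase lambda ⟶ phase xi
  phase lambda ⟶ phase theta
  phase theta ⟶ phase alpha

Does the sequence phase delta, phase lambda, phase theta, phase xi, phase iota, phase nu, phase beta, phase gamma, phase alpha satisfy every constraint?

Here phase alpha comes after phase beta.
But one of the constraints requires phase alpha before phase beta, so this ordering violates it.

No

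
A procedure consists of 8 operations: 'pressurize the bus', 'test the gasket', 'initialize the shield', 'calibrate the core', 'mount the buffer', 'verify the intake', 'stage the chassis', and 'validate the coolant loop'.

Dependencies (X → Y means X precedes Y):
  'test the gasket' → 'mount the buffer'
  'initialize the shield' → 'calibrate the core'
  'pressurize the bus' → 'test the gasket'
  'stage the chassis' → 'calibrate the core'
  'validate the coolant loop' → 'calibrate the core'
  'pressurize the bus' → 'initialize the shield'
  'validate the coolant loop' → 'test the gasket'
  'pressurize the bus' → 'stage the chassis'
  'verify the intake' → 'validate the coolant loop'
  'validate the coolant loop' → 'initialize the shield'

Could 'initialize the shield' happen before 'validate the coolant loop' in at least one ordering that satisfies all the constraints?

No

There is a dependency chain 'validate the coolant loop' → 'initialize the shield', so 'initialize the shield' always comes after 'validate the coolant loop'.
Hence 'initialize the shield' can never be scheduled before 'validate the coolant loop'.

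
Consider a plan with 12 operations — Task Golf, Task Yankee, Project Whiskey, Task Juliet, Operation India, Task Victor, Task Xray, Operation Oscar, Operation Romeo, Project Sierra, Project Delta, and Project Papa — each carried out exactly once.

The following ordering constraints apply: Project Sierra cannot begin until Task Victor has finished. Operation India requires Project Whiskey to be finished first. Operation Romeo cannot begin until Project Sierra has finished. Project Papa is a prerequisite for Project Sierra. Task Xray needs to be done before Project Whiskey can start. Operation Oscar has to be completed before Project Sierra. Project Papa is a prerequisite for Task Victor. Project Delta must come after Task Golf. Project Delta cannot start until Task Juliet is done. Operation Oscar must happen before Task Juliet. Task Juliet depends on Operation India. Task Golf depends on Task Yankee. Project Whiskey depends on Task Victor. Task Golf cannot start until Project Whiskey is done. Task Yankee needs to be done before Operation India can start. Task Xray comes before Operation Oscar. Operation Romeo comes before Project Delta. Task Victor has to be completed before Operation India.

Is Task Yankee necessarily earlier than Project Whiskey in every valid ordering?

No chain of constraints connects Task Yankee to Project Whiskey in either direction.
There exist valid orderings with Project Whiskey before Task Yankee, so Task Yankee is not required to come first.

No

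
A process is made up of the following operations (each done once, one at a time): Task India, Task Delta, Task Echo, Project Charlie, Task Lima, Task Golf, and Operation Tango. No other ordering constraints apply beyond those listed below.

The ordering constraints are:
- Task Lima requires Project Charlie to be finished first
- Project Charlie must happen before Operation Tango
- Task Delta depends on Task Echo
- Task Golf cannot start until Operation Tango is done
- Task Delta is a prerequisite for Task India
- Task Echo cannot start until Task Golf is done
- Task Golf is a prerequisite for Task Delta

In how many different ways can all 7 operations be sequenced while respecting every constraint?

6

Project Charlie is the only operation with nothing required before it, so every ordering starts there.
Enumerating by repeatedly choosing an available operation (one whose prerequisites are all placed) gives 6 distinct complete orderings.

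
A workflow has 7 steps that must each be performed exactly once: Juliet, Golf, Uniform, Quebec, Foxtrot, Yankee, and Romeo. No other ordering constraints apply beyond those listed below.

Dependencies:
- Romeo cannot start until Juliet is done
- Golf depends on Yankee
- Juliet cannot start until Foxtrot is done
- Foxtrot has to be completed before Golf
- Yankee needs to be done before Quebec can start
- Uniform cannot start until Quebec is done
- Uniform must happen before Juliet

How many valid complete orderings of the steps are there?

2 steps have no prerequisites (Foxtrot, Yankee), so any of them could come first.
Systematically extending each partial ordering one step at a time and counting, there are 17 complete orderings.

17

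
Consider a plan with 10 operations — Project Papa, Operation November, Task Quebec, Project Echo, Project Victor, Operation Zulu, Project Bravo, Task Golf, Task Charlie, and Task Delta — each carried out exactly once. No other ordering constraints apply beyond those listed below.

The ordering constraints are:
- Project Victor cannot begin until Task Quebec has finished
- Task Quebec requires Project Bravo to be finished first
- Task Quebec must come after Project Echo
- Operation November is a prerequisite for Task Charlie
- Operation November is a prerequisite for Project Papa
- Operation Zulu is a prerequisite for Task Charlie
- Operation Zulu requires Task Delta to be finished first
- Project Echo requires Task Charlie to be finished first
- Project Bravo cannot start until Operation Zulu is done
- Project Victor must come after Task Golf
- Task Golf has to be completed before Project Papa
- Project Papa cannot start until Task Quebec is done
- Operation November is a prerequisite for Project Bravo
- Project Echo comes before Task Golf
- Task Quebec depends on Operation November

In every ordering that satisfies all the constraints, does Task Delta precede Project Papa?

Tracing the constraints gives a chain: Task Delta → Operation Zulu → Project Bravo → Task Quebec → Project Papa.
Hence Task Delta necessarily comes before Project Papa.

Yes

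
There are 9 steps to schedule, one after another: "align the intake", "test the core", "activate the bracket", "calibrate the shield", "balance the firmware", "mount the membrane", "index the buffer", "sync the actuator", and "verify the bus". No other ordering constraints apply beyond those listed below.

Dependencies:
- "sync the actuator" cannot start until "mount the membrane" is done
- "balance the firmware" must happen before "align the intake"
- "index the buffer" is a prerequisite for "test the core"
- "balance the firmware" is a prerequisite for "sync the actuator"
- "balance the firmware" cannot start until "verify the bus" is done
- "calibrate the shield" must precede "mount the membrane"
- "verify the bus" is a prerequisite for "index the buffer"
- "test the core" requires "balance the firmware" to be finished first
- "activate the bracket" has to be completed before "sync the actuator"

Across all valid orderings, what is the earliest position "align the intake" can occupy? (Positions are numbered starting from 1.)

3

Every step that must precede "align the intake" has to come before it. Tracing all chains that end at "align the intake", those steps are: "balance the firmware", "verify the bus" — 2 in total.
So at minimum 2 steps come before "align the intake", putting "align the intake" no earlier than position 3. That position is achievable by scheduling exactly those predecessors first.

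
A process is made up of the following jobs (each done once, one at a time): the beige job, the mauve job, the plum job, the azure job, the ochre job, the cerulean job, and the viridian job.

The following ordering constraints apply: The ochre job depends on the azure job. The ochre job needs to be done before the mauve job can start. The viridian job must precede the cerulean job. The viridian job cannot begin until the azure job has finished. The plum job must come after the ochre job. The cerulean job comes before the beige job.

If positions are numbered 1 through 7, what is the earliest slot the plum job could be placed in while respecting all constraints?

3

Working backwards through the constraints from the plum job, its full set of required predecessors is the azure job, the ochre job — 2 of them.
So at minimum 2 jobs come before the plum job, putting the plum job no earlier than position 3. That position is achievable by scheduling exactly those predecessors first.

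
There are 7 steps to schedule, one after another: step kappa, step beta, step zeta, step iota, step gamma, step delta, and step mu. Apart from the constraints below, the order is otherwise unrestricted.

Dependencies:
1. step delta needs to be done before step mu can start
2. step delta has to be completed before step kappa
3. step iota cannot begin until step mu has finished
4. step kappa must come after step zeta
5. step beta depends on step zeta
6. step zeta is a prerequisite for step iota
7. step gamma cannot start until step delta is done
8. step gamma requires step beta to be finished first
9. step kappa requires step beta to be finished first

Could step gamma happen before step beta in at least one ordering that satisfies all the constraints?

Following step beta → step gamma, step beta must precede step gamma in every valid ordering.
So no valid ordering can have step gamma before step beta.

No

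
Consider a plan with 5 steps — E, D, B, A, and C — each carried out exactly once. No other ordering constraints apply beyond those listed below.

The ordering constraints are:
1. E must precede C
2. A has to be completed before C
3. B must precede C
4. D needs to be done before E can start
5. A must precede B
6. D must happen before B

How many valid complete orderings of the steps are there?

5

The steps with no prerequisites are D, A; any of them can be placed first.
Counting all ways to extend the partial order to a total order gives 5.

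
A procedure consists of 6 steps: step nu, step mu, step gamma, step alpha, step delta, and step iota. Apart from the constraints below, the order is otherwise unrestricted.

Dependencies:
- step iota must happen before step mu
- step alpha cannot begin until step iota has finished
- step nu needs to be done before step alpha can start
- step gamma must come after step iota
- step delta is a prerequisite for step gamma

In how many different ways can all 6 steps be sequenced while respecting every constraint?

66

3 steps have no prerequisites (step nu, step delta, step iota), so any of them could come first.
Systematically extending each partial ordering one step at a time and counting, there are 66 complete orderings.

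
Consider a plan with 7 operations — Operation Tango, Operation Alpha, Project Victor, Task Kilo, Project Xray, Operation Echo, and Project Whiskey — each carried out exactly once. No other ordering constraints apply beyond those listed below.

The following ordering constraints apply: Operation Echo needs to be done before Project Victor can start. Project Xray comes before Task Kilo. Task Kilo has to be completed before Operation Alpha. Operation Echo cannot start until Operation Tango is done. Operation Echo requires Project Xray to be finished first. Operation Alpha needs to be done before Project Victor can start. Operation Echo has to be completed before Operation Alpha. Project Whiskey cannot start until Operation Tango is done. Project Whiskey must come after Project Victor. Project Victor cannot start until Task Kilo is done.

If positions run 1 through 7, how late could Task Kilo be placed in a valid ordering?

4

Following every chain forward from Task Kilo, the operations that must come later are Operation Alpha, Project Victor, Project Whiskey — 3 of them.
With 3 mandatory successors out of 7 operations total, the latest slot for Task Kilo is 7−3 = 4, and it's reachable by doing all non-successors before Task Kilo.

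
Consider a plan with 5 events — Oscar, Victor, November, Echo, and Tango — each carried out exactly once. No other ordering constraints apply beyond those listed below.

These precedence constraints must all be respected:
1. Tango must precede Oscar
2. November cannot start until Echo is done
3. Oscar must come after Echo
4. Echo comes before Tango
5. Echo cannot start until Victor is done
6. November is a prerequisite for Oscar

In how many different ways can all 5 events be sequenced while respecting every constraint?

Victor is the only event with nothing required before it, so every ordering starts there.
Counting all ways to extend the partial order to a total order gives 2.

2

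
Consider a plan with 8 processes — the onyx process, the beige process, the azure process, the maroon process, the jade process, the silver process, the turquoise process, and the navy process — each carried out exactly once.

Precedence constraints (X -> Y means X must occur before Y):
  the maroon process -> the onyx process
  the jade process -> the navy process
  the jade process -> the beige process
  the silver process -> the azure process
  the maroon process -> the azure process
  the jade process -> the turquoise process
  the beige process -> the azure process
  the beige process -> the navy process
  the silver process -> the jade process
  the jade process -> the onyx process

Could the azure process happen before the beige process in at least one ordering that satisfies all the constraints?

No

The constraints give a chain the beige process → the azure process, which forces the beige process before the azure process.
Hence the azure process can never be scheduled before the beige process.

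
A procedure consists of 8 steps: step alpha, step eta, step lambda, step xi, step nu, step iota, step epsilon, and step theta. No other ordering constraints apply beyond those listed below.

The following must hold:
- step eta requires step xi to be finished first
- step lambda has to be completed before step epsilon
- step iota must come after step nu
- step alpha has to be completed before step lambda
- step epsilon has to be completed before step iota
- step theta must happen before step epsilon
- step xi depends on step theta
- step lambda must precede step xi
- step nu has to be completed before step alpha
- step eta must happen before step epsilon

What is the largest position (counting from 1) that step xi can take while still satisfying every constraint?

Every step that must follow step xi has to come after it. Tracing all chains starting from step xi, those steps are: step eta, step iota, step epsilon — 3 in total.
With 3 mandatory successors out of 8 steps total, the latest slot for step xi is 8−3 = 5, and it's reachable by doing all non-successors before step xi.

5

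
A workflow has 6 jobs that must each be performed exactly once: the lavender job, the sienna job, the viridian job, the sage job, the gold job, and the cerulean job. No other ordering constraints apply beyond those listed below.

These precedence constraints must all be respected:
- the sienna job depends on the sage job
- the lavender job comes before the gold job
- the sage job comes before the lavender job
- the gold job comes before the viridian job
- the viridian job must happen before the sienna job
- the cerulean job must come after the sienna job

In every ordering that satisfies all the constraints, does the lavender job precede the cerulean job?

Tracing the constraints gives a chain: the lavender job → the gold job → the viridian job → the sienna job → the cerulean job.
That forces the lavender job before the cerulean job in every valid schedule.

Yes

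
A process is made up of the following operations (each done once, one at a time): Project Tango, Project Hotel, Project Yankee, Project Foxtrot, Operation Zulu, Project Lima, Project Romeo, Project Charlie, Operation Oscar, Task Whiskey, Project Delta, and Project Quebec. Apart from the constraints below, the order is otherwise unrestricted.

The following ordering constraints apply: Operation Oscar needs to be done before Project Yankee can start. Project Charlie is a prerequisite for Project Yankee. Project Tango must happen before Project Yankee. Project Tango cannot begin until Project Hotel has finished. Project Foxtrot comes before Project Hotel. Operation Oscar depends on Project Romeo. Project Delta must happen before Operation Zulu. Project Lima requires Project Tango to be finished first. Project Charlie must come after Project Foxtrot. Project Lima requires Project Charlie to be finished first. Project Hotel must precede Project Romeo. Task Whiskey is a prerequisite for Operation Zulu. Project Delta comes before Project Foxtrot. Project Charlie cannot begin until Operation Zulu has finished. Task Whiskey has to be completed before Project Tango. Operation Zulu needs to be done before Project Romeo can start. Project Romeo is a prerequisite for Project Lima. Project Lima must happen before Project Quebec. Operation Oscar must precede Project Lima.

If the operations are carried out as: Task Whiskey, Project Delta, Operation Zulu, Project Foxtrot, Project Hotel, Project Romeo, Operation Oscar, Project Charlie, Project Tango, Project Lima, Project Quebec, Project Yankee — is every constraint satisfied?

Yes

Checking each listed constraint against this order: for instance, Task Whiskey is in position 1 and Project Tango in position 9, so that constraint holds — and the remaining constraints check out the same way.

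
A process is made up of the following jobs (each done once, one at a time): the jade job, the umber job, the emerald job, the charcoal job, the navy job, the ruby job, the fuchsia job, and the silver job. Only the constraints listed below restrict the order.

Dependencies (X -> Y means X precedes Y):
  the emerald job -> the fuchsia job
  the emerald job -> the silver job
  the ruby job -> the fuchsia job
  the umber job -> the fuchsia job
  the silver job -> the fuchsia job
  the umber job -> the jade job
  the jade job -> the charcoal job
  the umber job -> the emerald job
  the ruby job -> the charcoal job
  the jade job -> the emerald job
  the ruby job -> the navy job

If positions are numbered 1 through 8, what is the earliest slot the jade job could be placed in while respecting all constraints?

Working backwards through the constraints from the jade job, its only required predecessor is the umber job.
With 1 mandatory predecessor, the earliest the jade job can sit is position 1+1 = 2, and placing just that one first achieves it.

2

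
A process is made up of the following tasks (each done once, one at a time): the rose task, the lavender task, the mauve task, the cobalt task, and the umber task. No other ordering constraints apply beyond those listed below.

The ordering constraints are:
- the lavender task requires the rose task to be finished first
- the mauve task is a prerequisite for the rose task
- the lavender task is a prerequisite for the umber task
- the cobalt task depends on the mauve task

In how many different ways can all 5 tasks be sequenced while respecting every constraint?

Only the mauve task has no prerequisites, so it must go first.
Systematically extending each partial ordering one task at a time and counting, there are 4 complete orderings.

4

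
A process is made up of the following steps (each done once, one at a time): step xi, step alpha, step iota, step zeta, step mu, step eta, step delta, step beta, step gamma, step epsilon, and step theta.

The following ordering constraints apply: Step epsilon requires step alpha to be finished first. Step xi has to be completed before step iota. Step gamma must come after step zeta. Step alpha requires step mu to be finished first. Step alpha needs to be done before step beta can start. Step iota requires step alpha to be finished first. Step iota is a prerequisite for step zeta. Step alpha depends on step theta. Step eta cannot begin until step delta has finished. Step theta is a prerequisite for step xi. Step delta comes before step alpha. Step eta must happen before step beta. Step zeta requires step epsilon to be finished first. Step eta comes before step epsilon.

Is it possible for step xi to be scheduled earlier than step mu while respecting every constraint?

The constraints leave step xi and step mu unordered relative to each other; nothing requires step mu earlier.
That means at least one valid schedule has step xi before step mu.

Yes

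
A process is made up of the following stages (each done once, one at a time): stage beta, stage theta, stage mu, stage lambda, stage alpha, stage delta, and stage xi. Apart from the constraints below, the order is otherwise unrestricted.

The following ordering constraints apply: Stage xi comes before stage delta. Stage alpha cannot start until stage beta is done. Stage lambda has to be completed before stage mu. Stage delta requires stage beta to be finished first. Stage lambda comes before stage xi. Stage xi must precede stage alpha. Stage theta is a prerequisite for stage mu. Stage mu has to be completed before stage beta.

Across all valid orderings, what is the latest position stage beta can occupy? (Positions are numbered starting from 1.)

The stages that are forced after stage beta, directly or by a chain of constraints, are stage alpha, stage delta. That's 2 stages.
So at least 2 stages follow stage beta, putting stage beta no later than position 5. That position is achievable by scheduling everything else first.

5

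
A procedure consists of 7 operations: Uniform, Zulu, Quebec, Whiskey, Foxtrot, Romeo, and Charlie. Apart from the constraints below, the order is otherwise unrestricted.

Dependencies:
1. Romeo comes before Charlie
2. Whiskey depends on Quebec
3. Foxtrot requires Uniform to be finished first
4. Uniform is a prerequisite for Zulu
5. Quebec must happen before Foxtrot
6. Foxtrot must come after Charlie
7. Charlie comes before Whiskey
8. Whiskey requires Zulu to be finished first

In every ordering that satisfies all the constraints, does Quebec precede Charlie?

Nothing in the constraints links Quebec and Charlie; they are unordered relative to each other.
There exist valid orderings with Charlie before Quebec, so Quebec is not required to come first.

No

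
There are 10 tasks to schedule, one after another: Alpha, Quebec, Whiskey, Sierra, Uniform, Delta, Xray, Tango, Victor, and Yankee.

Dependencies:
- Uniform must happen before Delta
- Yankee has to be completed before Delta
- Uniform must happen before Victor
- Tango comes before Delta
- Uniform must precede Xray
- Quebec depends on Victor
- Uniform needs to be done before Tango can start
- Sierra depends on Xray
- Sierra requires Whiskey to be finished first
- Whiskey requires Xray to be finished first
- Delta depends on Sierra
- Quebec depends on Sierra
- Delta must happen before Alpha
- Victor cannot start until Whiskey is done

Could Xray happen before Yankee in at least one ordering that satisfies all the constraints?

Yes

The constraints leave Xray and Yankee unordered relative to each other; nothing requires Yankee earlier.
So a valid ordering placing Xray earlier than Yankee exists.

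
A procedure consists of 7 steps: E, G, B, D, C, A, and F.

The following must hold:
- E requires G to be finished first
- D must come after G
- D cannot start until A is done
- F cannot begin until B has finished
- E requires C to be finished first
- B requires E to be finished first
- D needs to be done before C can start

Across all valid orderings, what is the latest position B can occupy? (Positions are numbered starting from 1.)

6

Following the constraints forward from B, its only required successor is F.
So at least 1 step follows B, putting B no later than position 6. That position is achievable by scheduling everything else first.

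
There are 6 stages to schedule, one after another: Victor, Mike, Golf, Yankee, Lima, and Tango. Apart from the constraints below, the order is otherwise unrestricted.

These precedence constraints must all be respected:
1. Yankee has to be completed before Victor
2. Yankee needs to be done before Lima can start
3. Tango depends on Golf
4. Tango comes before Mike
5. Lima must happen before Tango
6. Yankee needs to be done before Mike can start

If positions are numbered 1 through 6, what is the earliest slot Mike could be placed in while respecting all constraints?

Every stage that must precede Mike has to come before it. Tracing all chains that end at Mike, those stages are: Golf, Yankee, Lima, Tango — 4 in total.
So at minimum 4 stages come before Mike, putting Mike no earlier than position 5. That position is achievable by scheduling exactly those predecessors first.

5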